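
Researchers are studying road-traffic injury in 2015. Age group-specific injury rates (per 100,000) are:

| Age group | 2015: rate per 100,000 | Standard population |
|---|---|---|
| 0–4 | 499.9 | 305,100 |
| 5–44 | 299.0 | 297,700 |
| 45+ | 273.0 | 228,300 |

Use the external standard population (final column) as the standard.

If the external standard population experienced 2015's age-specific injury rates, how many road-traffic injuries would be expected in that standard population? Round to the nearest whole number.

3039

Expected road-traffic injuries = Σ (standard pop × age-specific rate ÷ 100,000)
= 305,100×499.9/100,000 + 297,700×299.0/100,000 + 228,300×273.0/100,000
= 1525.19 + 890.12 + 623.26 = 3038.58.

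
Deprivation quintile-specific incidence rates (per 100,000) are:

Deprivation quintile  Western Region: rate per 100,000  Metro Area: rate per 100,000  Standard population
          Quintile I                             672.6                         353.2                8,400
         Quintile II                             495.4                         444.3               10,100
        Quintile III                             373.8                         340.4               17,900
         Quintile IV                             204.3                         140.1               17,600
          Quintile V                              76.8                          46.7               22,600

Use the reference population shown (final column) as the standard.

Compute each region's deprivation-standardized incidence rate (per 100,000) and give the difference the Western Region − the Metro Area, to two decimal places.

Standard total = 76,600; weights = 0.1097, 0.1319, 0.2337, 0.2298, 0.2950.
The Western Region: 0.1097×672.6 + 0.1319×495.4 + 0.2337×373.8 + 0.2298×204.3 + 0.2950×76.8 = 296.0282 per 100,000.
The Metro Area: 0.1097×353.2 + 0.1319×444.3 + 0.2337×340.4 + 0.2298×140.1 + 0.2950×46.7 = 222.8283 per 100,000.
Difference = 296.0282 − 222.8283 = 73.1999.

73.20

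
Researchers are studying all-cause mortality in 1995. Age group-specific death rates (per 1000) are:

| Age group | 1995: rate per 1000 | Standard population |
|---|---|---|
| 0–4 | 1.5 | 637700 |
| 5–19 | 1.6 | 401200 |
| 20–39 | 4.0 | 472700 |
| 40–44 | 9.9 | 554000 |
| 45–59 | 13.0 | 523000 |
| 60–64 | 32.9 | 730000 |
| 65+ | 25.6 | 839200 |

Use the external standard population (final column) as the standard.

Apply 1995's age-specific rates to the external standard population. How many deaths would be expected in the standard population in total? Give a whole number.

61273

Expected deaths = Σ (standard pop × age-specific rate ÷ 1000)
= 637700×1.5/1000 + 401200×1.6/1000 + 472700×4.0/1000 + 554000×9.9/1000 + 523000×13.0/1000 + 730000×32.9/1000 + 839200×25.6/1000
= 956.55 + 641.92 + 1890.80 + 5484.60 + 6799.00 + 24017.00 + 21483.52 = 61273.39.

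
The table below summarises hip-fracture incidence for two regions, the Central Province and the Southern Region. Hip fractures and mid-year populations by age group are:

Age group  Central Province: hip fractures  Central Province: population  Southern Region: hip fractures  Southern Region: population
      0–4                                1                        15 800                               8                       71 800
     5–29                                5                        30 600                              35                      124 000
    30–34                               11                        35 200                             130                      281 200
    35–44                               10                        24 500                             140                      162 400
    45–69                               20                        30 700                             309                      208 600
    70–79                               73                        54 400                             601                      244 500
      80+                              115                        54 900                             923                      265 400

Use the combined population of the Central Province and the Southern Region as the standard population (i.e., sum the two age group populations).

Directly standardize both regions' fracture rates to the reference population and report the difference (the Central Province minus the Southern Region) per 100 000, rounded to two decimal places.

-70.45

Age-specific rates per 100 000 for the Central Province: 6.33, 16.34, 31.25, 40.82, 65.15, 134.19, 209.47.
For the Southern Region: 11.14, 28.23, 46.23, 86.21, 148.13, 245.81, 347.78.
Combined standard total = 1 604 000; weights = 0.0546, 0.0964, 0.1973, 0.1165, 0.1492, 0.1863, 0.1997.
The Central Province: 0.0546×6.33 + 0.0964×16.34 + 0.1973×31.25 + 0.1165×40.82 + 0.1492×65.15 + 0.1863×134.19 + 0.1997×209.47 = 89.3951 per 100 000.
The Southern Region: 0.0546×11.14 + 0.0964×28.23 + 0.1973×46.23 + 0.1165×86.21 + 0.1492×148.13 + 0.1863×245.81 + 0.1997×347.78 = 159.8452 per 100 000.
Difference = 89.3951 − 159.8452 = -70.4500.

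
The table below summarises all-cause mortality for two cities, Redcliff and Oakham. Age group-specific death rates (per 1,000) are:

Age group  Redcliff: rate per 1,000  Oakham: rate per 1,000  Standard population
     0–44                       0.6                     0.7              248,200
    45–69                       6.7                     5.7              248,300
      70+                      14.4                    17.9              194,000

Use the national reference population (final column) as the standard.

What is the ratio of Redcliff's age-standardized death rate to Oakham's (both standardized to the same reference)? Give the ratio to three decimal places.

0.910

Standard total = 690,500; weights = 0.3594, 0.3596, 0.2810.
Redcliff: 0.3594×0.6 + 0.3596×6.7 + 0.2810×14.4 = 6.6707 per 1,000.
Oakham: 0.3594×0.7 + 0.3596×5.7 + 0.2810×17.9 = 7.3304 per 1,000.
Ratio = 6.6707 ÷ 7.3304 = 0.91001.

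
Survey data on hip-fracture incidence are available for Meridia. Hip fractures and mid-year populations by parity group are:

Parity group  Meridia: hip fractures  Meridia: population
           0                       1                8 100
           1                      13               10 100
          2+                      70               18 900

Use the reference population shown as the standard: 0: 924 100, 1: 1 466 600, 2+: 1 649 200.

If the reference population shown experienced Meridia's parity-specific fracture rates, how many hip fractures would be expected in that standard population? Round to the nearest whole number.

Parity-specific rates per 100 000 for Meridia: 12.35, 128.71, 370.37.
Expected hip fractures = Σ (standard pop × parity-specific rate ÷ 100 000)
= 924 100×12.35/100 000 + 1 466 600×128.71/100 000 + 1 649 200×370.37/100 000
= 114.09 + 1887.70 + 6108.15 = 8109.94.

8110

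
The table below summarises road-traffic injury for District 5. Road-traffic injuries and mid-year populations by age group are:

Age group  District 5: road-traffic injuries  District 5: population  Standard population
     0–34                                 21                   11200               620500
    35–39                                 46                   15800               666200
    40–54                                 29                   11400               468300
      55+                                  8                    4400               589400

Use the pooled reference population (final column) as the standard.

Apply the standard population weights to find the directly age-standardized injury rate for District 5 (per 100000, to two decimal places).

Age-specific rates per 100000 for District 5: 187.50, 291.14, 254.39, 181.82.
Standard total = 2344400; weights = 0.2647, 0.2842, 0.1998, 0.2514.
Standardized rate: 0.2647×187.50 + 0.2842×291.14 + 0.1998×254.39 + 0.2514×181.82 = 228.8830 per 100000.

228.88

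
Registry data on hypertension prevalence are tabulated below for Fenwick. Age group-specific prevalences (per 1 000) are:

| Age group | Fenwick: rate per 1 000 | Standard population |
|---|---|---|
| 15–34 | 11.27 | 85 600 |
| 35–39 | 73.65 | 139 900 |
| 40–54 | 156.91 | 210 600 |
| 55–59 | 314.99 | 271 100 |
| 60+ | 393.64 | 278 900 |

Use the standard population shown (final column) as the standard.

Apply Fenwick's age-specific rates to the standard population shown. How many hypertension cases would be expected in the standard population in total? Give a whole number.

239494

Expected hypertension cases = Σ (standard pop × age-specific rate ÷ 1 000)
= 85 600×11.27/1 000 + 139 900×73.65/1 000 + 210 600×156.91/1 000 + 271 100×314.99/1 000 + 278 900×393.64/1 000
= 964.71 + 10303.64 + 33045.25 + 85393.79 + 109786.20 = 239493.58.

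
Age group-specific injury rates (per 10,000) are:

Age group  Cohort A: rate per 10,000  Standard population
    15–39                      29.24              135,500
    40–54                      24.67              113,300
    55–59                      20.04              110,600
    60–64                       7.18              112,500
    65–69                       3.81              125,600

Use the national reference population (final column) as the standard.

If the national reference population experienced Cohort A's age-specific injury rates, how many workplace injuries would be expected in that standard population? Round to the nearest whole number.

Expected workplace injuries = Σ (standard pop × age-specific rate ÷ 10,000)
= 135,500×29.24/10,000 + 113,300×24.67/10,000 + 110,600×20.04/10,000 + 112,500×7.18/10,000 + 125,600×3.81/10,000
= 396.20 + 279.51 + 221.64 + 80.78 + 47.85 = 1025.98.

1026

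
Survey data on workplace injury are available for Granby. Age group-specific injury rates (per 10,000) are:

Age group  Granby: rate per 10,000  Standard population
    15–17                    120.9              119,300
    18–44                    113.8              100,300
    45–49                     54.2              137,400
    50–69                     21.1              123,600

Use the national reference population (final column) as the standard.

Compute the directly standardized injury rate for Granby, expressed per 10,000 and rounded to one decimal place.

74.7

Standard total = 480,600; weights = 0.2482, 0.2087, 0.2859, 0.2572.
Standardized rate: 0.2482×120.9 + 0.2087×113.8 + 0.2859×54.2 + 0.2572×21.1 = 74.6828 per 10,000.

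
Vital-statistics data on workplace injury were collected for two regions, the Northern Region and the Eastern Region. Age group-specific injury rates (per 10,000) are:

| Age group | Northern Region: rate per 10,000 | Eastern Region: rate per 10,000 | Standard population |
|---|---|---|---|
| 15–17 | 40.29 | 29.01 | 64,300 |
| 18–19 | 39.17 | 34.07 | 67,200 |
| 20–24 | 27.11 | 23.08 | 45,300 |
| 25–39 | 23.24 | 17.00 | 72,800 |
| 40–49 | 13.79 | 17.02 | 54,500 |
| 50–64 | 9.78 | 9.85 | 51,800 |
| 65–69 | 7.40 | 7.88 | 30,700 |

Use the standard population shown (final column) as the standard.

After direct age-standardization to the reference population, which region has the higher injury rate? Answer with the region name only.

Standard total = 386,600; weights = 0.1663, 0.1738, 0.1172, 0.1883, 0.1410, 0.1340, 0.0794.
The Northern Region: 0.1663×40.29 + 0.1738×39.17 + 0.1172×27.11 + 0.1883×23.24 + 0.1410×13.79 + 0.1340×9.78 + 0.0794×7.40 = 24.9047 per 10,000.
The Eastern Region: 0.1663×29.01 + 0.1738×34.07 + 0.1172×23.08 + 0.1883×17.00 + 0.1410×17.02 + 0.1340×9.85 + 0.0794×7.88 = 20.9977 per 10,000.

Northern Region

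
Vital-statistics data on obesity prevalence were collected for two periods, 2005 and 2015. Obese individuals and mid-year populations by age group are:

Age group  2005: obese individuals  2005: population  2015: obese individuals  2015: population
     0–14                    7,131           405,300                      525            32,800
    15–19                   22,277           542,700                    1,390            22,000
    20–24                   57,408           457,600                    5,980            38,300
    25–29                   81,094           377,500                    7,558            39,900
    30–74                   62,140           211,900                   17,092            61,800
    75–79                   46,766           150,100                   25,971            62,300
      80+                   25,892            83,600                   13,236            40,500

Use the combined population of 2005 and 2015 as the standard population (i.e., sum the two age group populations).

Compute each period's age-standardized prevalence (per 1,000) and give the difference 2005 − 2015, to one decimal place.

Age-specific rates per 1,000 for 2005: 17.594, 41.048, 125.455, 214.819, 293.252, 311.566, 309.713.
For 2015: 16.006, 63.182, 156.136, 189.424, 276.570, 416.870, 326.815.
Combined standard total = 2,526,300; weights = 0.1734, 0.2235, 0.1963, 0.1652, 0.1083, 0.0841, 0.0491.
2005: 0.1734×17.594 + 0.2235×41.048 + 0.1963×125.455 + 0.1652×214.819 + 0.1083×293.252 + 0.0841×311.566 + 0.0491×309.713 = 145.5255 per 1,000.
2015: 0.1734×16.006 + 0.2235×63.182 + 0.1963×156.136 + 0.1652×189.424 + 0.1083×276.570 + 0.0841×416.870 + 0.0491×326.815 = 159.9106 per 1,000.
Difference = 145.5255 − 159.9106 = -14.3851.

-14.4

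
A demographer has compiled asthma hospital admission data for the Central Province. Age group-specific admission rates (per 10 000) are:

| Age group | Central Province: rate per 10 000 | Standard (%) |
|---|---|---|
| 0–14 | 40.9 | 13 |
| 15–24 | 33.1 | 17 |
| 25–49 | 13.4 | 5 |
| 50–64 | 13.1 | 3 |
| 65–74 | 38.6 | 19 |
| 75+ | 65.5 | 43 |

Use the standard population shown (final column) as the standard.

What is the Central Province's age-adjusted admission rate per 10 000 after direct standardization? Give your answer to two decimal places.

Standard weights: 0.13, 0.17, 0.05, 0.03, 0.19, 0.43.
Standardized rate: 0.1300×40.9 + 0.1700×33.1 + 0.0500×13.4 + 0.0300×13.1 + 0.1900×38.6 + 0.4300×65.5 = 47.5060 per 10 000.

47.51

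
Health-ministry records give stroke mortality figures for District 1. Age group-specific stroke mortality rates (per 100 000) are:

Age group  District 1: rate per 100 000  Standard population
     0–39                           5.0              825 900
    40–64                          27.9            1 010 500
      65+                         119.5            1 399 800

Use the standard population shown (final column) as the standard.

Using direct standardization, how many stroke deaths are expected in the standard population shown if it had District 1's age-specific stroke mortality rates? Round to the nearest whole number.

1996

Expected stroke deaths = Σ (standard pop × age-specific rate ÷ 100 000)
= 825 900×5.0/100 000 + 1 010 500×27.9/100 000 + 1 399 800×119.5/100 000
= 41.30 + 281.93 + 1672.76 = 1995.99.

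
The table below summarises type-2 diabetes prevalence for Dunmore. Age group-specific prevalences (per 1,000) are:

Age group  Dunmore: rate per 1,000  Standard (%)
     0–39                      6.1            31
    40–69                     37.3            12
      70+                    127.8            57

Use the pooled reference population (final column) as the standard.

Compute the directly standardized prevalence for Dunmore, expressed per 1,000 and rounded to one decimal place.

Standard weights: 0.31, 0.12, 0.57.
Standardized rate: 0.3100×6.1 + 0.1200×37.3 + 0.5700×127.8 = 79.2130 per 1,000.

79.2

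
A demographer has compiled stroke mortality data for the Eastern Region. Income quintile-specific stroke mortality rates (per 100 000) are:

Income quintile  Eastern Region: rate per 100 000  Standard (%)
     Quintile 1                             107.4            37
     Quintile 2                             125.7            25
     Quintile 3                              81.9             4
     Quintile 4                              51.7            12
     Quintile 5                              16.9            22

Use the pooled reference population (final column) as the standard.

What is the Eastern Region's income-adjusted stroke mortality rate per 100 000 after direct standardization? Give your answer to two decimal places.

84.36

Standard weights: 0.37, 0.25, 0.04, 0.12, 0.22.
Standardized rate: 0.3700×107.4 + 0.2500×125.7 + 0.0400×81.9 + 0.1200×51.7 + 0.2200×16.9 = 84.3610 per 100 000.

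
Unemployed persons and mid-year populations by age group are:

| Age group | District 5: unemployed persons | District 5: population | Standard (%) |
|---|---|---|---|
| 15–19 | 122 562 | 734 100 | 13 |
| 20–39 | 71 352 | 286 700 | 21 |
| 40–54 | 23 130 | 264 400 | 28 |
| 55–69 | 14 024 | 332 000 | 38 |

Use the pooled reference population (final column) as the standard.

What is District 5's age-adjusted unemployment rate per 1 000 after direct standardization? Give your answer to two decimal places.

114.51

Age-specific rates per 1 000 for District 5: 166.955, 248.873, 87.481, 42.241.
Standard weights: 0.13, 0.21, 0.28, 0.38.
Standardized rate: 0.1300×166.955 + 0.2100×248.873 + 0.2800×87.481 + 0.3800×42.241 = 114.5139 per 1 000.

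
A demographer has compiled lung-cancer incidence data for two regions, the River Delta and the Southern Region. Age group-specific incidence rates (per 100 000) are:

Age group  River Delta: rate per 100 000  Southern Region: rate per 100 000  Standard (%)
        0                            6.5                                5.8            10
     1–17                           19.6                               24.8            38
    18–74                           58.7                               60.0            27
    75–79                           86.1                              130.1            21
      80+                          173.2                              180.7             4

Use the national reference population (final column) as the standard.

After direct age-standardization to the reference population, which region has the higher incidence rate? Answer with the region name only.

Standard weights: 0.10, 0.38, 0.27, 0.21, 0.04.
The River Delta: 0.1000×6.5 + 0.3800×19.6 + 0.2700×58.7 + 0.2100×86.1 + 0.0400×173.2 = 48.9560 per 100 000.
The Southern Region: 0.1000×5.8 + 0.3800×24.8 + 0.2700×60.0 + 0.2100×130.1 + 0.0400×180.7 = 60.7530 per 100 000.

Southern Region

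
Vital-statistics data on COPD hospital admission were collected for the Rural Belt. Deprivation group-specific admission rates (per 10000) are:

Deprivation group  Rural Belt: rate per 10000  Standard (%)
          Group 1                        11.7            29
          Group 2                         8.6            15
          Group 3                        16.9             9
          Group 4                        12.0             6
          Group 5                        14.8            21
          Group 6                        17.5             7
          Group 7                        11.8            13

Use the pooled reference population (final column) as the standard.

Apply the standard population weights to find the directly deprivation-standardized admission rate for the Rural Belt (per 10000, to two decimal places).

Standard weights: 0.29, 0.15, 0.09, 0.06, 0.21, 0.07, 0.13.
Standardized rate: 0.2900×11.7 + 0.1500×8.6 + 0.0900×16.9 + 0.0600×12.0 + 0.2100×14.8 + 0.0700×17.5 + 0.1300×11.8 = 12.7910 per 10000.

12.79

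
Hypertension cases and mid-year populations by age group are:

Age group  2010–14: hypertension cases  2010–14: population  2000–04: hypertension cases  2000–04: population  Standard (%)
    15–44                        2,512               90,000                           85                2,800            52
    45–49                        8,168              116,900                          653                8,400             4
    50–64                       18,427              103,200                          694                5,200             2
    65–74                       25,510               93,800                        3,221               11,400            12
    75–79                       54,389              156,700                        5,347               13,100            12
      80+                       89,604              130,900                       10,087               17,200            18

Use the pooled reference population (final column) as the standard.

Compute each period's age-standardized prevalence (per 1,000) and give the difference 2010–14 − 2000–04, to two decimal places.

Age-specific rates per 1,000 for 2010–14: 27.911, 69.872, 178.556, 271.962, 347.090, 684.523.
For 2000–04: 30.357, 77.738, 133.462, 282.544, 408.168, 586.453.
Standard weights: 0.52, 0.04, 0.02, 0.12, 0.12, 0.18.
2010–14: 0.5200×27.911 + 0.0400×69.872 + 0.0200×178.556 + 0.1200×271.962 + 0.1200×347.090 + 0.1800×684.523 = 218.3800 per 1,000.
2000–04: 0.5200×30.357 + 0.0400×77.738 + 0.0200×133.462 + 0.1200×282.544 + 0.1200×408.168 + 0.1800×586.453 = 210.0115 per 1,000.
Difference = 218.3800 − 210.0115 = 8.3685.

8.37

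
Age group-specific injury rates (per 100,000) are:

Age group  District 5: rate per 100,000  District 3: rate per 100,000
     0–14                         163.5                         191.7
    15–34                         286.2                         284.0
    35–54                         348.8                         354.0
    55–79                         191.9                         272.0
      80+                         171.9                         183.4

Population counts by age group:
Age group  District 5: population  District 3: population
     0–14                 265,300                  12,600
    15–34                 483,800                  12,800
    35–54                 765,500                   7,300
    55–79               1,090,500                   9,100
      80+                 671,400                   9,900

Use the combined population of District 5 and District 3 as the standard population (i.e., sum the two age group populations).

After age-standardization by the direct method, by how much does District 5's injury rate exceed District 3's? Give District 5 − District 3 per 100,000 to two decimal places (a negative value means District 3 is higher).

Combined standard total = 3,328,200; weights = 0.0835, 0.1492, 0.2322, 0.3304, 0.2047.
District 5: 0.0835×163.5 + 0.1492×286.2 + 0.2322×348.8 + 0.3304×191.9 + 0.2047×171.9 = 235.9368 per 100,000.
District 3: 0.0835×191.7 + 0.1492×284.0 + 0.2322×354.0 + 0.3304×272.0 + 0.2047×183.4 = 267.9889 per 100,000.
Difference = 235.9368 − 267.9889 = -32.0521.

-32.05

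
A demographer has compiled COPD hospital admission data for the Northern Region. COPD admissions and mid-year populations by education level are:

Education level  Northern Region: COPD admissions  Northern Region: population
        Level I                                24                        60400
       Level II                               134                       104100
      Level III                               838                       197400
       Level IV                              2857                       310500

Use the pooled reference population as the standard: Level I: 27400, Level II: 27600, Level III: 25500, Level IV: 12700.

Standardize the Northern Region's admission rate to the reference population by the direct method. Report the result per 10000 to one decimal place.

Education-specific rates per 10000 for the Northern Region: 3.97, 12.87, 42.45, 92.01.
Standard total = 93200; weights = 0.2940, 0.2961, 0.2736, 0.1363.
Standardized rate: 0.2940×3.97 + 0.2961×12.87 + 0.2736×42.45 + 0.1363×92.01 = 29.1334 per 10000.

29.1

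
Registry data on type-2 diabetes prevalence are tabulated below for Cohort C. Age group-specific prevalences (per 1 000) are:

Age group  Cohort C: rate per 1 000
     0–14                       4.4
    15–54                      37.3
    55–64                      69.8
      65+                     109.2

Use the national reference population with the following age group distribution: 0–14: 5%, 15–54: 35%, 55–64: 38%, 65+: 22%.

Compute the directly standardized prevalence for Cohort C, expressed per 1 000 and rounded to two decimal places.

Standard weights: 0.05, 0.35, 0.38, 0.22.
Standardized rate: 0.0500×4.4 + 0.3500×37.3 + 0.3800×69.8 + 0.2200×109.2 = 63.8230 per 1 000.

63.82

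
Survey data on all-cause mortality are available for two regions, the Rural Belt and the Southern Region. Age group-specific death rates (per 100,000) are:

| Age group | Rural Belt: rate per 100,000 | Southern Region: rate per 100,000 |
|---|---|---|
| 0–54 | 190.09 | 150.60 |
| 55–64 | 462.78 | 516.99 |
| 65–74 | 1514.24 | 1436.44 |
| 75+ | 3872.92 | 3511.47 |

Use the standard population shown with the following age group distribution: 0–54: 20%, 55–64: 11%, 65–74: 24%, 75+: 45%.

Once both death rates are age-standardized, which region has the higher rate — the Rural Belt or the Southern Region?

Rural Belt

Standard weights: 0.20, 0.11, 0.24, 0.45.
The Rural Belt: 0.2000×190.09 + 0.1100×462.78 + 0.2400×1514.24 + 0.4500×3872.92 = 2195.1554 per 100,000.
The Southern Region: 0.2000×150.60 + 0.1100×516.99 + 0.2400×1436.44 + 0.4500×3511.47 = 2011.8960 per 100,000.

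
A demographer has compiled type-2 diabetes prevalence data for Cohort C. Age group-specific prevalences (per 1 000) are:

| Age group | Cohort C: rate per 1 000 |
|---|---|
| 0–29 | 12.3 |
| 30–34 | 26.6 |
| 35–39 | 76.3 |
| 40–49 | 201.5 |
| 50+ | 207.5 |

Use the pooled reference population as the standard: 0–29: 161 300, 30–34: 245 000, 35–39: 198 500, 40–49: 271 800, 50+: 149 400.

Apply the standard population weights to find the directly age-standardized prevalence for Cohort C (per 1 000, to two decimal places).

106.64

Standard total = 1 026 000; weights = 0.1572, 0.2388, 0.1935, 0.2649, 0.1456.
Standardized rate: 0.1572×12.3 + 0.2388×26.6 + 0.1935×76.3 + 0.2649×201.5 + 0.1456×207.5 = 106.6420 per 1 000.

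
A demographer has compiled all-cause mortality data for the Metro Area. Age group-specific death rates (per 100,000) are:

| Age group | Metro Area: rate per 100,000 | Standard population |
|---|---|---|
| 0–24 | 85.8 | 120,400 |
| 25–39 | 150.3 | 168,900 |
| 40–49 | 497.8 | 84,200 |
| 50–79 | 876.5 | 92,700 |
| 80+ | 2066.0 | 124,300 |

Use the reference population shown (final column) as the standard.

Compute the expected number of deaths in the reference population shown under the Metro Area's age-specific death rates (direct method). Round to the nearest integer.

4157

Expected deaths = Σ (standard pop × age-specific rate ÷ 100,000)
= 120,400×85.8/100,000 + 168,900×150.3/100,000 + 84,200×497.8/100,000 + 92,700×876.5/100,000 + 124,300×2066.0/100,000
= 103.30 + 253.86 + 419.15 + 812.52 + 2568.04 = 4156.86.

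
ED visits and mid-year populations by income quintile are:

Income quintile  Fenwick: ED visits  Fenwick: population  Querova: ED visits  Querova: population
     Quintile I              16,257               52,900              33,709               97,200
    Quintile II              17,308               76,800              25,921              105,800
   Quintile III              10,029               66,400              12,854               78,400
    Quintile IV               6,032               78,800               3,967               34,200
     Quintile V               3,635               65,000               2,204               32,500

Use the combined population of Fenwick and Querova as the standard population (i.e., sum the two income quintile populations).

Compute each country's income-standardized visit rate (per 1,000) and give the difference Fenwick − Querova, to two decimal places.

Income-specific rates per 1,000 for Fenwick: 307.316, 225.365, 151.039, 76.548, 55.923.
For Querova: 346.800, 245.000, 163.954, 115.994, 67.815.
Combined standard total = 688,000; weights = 0.2182, 0.2654, 0.2105, 0.1642, 0.1417.
Fenwick: 0.2182×307.316 + 0.2654×225.365 + 0.2105×151.039 + 0.1642×76.548 + 0.1417×55.923 = 179.1462 per 1,000.
Querova: 0.2182×346.800 + 0.2654×245.000 + 0.2105×163.954 + 0.1642×115.994 + 0.1417×67.815 = 203.8541 per 1,000.
Difference = 179.1462 − 203.8541 = -24.7079.

-24.71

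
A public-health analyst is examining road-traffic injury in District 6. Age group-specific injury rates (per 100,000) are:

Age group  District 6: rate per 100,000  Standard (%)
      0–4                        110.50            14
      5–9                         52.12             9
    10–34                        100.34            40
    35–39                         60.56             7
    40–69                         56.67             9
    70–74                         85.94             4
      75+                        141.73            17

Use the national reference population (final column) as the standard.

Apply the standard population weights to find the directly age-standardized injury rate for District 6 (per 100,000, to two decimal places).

Standard weights: 0.14, 0.09, 0.40, 0.07, 0.09, 0.04, 0.17.
Standardized rate: 0.1400×110.50 + 0.0900×52.12 + 0.4000×100.34 + 0.0700×60.56 + 0.0900×56.67 + 0.0400×85.94 + 0.1700×141.73 = 97.1680 per 100,000.

97.17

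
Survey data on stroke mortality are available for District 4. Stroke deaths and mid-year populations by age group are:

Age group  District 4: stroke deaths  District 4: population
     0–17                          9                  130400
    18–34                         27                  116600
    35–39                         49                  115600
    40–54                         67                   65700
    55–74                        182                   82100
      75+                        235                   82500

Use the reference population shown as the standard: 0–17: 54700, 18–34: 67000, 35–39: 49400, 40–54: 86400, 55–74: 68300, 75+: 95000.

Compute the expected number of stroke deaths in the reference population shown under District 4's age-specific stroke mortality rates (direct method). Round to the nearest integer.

Age-specific rates per 100000 for District 4: 6.90, 23.16, 42.39, 101.98, 221.68, 284.85.
Expected stroke deaths = Σ (standard pop × age-specific rate ÷ 100000)
= 54700×6.90/100000 + 67000×23.16/100000 + 49400×42.39/100000 + 86400×101.98/100000 + 68300×221.68/100000 + 95000×284.85/100000
= 3.78 + 15.51 + 20.94 + 88.11 + 151.41 + 270.61 = 550.35.

550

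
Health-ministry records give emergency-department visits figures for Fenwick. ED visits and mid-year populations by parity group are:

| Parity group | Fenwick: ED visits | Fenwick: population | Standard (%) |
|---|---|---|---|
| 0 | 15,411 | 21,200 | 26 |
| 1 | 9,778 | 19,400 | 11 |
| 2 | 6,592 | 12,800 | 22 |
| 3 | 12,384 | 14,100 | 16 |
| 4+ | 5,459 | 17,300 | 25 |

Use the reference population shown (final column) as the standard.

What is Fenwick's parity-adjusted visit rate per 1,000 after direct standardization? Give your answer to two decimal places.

Parity-specific rates per 1,000 for Fenwick: 726.934, 504.021, 515.000, 878.298, 315.549.
Standard weights: 0.26, 0.11, 0.22, 0.16, 0.25.
Standardized rate: 0.2600×726.934 + 0.1100×504.021 + 0.2200×515.000 + 0.1600×878.298 + 0.2500×315.549 = 577.1600 per 1,000.

577.16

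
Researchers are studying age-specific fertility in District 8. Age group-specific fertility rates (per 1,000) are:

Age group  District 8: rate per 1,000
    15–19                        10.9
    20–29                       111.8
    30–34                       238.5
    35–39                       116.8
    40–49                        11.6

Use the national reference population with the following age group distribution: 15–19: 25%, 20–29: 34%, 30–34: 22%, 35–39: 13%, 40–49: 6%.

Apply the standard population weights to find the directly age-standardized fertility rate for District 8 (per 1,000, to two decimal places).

Standard weights: 0.25, 0.34, 0.22, 0.13, 0.06.
Standardized rate: 0.2500×10.9 + 0.3400×111.8 + 0.2200×238.5 + 0.1300×116.8 + 0.0600×11.6 = 109.0870 per 1,000.

109.09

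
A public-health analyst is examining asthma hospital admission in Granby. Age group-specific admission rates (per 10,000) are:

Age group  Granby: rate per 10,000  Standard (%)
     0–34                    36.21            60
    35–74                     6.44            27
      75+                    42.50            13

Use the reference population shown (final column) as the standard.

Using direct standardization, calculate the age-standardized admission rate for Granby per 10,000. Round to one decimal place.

Standard weights: 0.60, 0.27, 0.13.
Standardized rate: 0.6000×36.21 + 0.2700×6.44 + 0.1300×42.50 = 28.9898 per 10,000.

29.0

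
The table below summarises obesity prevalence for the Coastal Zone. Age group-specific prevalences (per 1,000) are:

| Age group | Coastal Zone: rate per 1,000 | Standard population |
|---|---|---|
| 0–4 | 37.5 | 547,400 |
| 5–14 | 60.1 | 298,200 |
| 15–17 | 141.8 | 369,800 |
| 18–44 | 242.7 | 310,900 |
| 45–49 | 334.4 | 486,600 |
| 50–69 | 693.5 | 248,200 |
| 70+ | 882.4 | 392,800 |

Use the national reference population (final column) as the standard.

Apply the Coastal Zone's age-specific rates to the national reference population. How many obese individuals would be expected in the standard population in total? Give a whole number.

847795

Expected obese individuals = Σ (standard pop × age-specific rate ÷ 1,000)
= 547,400×37.5/1,000 + 298,200×60.1/1,000 + 369,800×141.8/1,000 + 310,900×242.7/1,000 + 486,600×334.4/1,000 + 248,200×693.5/1,000 + 392,800×882.4/1,000
= 20527.50 + 17921.82 + 52437.64 + 75455.43 + 162719.04 + 172126.70 + 346606.72 = 847794.85.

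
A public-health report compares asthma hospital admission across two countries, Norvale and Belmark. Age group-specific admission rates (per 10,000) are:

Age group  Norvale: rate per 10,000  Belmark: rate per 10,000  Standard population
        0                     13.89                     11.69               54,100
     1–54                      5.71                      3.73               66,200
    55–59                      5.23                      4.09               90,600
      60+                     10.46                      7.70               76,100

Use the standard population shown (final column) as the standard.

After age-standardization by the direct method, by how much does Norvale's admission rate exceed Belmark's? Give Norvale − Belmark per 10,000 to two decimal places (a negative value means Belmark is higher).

Standard total = 287,000; weights = 0.1885, 0.2307, 0.3157, 0.2652.
Norvale: 0.1885×13.89 + 0.2307×5.71 + 0.3157×5.23 + 0.2652×10.46 = 8.3599 per 10,000.
Belmark: 0.1885×11.69 + 0.2307×3.73 + 0.3157×4.09 + 0.2652×7.70 = 6.3968 per 10,000.
Difference = 8.3599 − 6.3968 = 1.9631.

1.96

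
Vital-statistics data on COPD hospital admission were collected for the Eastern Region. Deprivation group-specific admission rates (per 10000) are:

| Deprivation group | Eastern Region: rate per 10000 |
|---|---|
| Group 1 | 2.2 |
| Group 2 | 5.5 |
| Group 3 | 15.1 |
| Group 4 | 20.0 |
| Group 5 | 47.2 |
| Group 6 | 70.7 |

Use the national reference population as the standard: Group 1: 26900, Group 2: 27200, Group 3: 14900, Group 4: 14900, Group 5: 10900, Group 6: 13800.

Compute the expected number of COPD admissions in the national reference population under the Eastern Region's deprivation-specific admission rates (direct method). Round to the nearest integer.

222

Expected COPD admissions = Σ (standard pop × deprivation-specific rate ÷ 10000)
= 26900×2.2/10000 + 27200×5.5/10000 + 14900×15.1/10000 + 14900×20.0/10000 + 10900×47.2/10000 + 13800×70.7/10000
= 5.92 + 14.96 + 22.50 + 29.80 + 51.45 + 97.57 = 222.19.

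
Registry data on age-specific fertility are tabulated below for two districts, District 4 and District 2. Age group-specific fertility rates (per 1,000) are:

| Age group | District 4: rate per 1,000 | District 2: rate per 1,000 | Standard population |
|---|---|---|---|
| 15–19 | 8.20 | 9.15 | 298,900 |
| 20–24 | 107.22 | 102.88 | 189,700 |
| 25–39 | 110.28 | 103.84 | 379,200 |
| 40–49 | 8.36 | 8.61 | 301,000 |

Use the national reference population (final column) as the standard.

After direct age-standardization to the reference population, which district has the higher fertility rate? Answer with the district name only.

District 4

Standard total = 1,168,800; weights = 0.2557, 0.1623, 0.3244, 0.2575.
District 4: 0.2557×8.20 + 0.1623×107.22 + 0.3244×110.28 + 0.2575×8.36 = 57.4308 per 1,000.
District 2: 0.2557×9.15 + 0.1623×102.88 + 0.3244×103.84 + 0.2575×8.61 = 54.9444 per 1,000.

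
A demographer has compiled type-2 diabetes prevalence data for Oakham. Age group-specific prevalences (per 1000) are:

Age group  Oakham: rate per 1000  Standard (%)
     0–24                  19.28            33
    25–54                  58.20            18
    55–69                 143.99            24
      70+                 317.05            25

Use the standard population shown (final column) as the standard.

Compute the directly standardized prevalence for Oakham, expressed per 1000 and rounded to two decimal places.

130.66

Standard weights: 0.33, 0.18, 0.24, 0.25.
Standardized rate: 0.3300×19.28 + 0.1800×58.20 + 0.2400×143.99 + 0.2500×317.05 = 130.6585 per 1000.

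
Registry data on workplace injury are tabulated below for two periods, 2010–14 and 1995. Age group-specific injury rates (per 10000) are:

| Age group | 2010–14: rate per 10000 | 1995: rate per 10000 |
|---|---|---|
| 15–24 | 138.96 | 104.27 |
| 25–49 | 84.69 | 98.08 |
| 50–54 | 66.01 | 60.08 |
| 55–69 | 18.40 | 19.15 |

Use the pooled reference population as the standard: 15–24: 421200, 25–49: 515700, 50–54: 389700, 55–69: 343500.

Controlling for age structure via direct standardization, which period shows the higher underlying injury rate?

Standard total = 1670100; weights = 0.2522, 0.3088, 0.2333, 0.2057.
2010–14: 0.2522×138.96 + 0.3088×84.69 + 0.2333×66.01 + 0.2057×18.40 = 80.3839 per 10000.
1995: 0.2522×104.27 + 0.3088×98.08 + 0.2333×60.08 + 0.2057×19.15 = 74.5402 per 10000.

2010–14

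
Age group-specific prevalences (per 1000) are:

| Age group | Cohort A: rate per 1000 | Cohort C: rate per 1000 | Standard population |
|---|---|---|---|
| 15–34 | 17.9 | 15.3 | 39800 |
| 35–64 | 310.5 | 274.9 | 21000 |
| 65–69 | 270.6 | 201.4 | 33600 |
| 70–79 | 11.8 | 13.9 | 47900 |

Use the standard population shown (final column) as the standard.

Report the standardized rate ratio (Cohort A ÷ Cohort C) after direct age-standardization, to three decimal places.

Standard total = 142300; weights = 0.2797, 0.1476, 0.2361, 0.3366.
Cohort A: 0.2797×17.9 + 0.1476×310.5 + 0.2361×270.6 + 0.3366×11.8 = 118.6950 per 1000.
Cohort C: 0.2797×15.3 + 0.1476×274.9 + 0.2361×201.4 + 0.3366×13.9 = 97.0814 per 1000.
Ratio = 118.6950 ÷ 97.0814 = 1.22263.

1.223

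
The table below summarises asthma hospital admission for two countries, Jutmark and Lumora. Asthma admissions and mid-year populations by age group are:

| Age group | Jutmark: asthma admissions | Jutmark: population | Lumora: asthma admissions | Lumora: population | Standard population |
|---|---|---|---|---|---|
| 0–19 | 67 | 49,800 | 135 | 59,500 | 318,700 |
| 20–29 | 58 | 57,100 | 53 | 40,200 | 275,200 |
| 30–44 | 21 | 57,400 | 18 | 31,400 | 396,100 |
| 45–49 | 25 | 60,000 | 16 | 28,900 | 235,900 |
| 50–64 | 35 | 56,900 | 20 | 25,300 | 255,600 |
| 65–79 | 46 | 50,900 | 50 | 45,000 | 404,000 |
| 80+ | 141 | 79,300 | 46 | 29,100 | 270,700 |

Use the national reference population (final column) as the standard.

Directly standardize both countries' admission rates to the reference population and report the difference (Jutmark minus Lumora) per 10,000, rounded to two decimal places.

Age-specific rates per 10,000 for Jutmark: 13.45, 10.16, 3.66, 4.17, 6.15, 9.04, 17.78.
For Lumora: 22.69, 13.18, 5.73, 5.54, 7.91, 11.11, 15.81.
Standard total = 2,156,200; weights = 0.1478, 0.1276, 0.1837, 0.1094, 0.1185, 0.1874, 0.1255.
Jutmark: 0.1478×13.45 + 0.1276×10.16 + 0.1837×3.66 + 0.1094×4.17 + 0.1185×6.15 + 0.1874×9.04 + 0.1255×17.78 = 9.0677 per 10,000.
Lumora: 0.1478×22.69 + 0.1276×13.18 + 0.1837×5.73 + 0.1094×5.54 + 0.1185×7.91 + 0.1874×11.11 + 0.1255×15.81 = 11.6986 per 10,000.
Difference = 9.0677 − 11.6986 = -2.6309.

-2.63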